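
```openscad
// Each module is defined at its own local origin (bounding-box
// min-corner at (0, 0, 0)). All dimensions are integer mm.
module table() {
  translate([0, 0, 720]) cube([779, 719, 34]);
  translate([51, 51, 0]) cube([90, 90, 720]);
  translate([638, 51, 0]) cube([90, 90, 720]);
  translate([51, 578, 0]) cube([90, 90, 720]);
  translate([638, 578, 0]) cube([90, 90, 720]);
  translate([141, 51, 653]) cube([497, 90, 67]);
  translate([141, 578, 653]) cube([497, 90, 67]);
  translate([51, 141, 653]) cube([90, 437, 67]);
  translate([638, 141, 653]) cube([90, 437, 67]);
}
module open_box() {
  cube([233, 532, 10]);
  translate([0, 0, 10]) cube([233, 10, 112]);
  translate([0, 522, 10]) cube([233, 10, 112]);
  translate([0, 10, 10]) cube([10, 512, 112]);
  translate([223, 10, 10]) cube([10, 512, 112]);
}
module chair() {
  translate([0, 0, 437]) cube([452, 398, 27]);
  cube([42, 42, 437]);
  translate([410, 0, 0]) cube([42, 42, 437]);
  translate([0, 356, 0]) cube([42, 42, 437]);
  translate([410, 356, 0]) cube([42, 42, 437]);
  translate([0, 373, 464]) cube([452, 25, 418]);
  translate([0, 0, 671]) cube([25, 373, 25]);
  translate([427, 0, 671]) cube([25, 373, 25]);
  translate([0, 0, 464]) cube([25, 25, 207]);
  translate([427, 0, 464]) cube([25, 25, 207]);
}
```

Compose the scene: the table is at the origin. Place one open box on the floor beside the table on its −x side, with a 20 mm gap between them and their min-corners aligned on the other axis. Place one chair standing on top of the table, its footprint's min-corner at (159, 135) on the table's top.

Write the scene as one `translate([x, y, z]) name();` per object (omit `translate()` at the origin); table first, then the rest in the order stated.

table();
translate([-253, 0, 0]) open_box();
translate([159, 135, 754]) chair();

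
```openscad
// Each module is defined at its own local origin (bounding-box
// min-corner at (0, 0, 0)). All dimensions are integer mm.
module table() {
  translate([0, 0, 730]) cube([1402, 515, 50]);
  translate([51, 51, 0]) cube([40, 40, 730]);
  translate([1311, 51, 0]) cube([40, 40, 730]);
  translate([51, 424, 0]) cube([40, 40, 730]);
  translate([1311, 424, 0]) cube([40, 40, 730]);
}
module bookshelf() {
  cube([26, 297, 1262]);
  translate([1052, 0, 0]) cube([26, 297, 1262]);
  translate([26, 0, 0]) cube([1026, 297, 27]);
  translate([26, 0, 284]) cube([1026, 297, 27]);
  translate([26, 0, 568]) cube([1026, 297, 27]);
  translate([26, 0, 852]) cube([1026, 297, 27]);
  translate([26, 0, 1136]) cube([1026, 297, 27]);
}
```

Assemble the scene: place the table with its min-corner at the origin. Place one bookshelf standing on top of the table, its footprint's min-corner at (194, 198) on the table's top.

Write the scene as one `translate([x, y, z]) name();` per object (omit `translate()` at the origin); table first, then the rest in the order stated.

table();
translate([194, 198, 780]) bookshelf();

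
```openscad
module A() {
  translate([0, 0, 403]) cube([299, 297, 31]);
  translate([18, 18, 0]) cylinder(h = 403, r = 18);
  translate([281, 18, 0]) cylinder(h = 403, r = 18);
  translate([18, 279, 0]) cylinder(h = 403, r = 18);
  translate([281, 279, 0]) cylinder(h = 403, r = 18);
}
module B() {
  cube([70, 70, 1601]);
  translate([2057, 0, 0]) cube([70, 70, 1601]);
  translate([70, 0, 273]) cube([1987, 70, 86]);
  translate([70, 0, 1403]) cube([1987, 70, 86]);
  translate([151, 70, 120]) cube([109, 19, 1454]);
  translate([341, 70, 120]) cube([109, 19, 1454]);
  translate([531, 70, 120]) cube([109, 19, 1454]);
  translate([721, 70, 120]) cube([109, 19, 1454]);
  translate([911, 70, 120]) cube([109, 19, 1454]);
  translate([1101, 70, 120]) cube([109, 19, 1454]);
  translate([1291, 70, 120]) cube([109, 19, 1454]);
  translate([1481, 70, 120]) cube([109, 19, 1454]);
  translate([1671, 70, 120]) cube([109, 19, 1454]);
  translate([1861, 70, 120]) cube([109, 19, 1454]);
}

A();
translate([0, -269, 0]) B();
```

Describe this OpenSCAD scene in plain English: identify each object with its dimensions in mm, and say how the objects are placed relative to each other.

A is a simple wooden stool: a rectangular seat 299 mm (x) by 297 mm (y), 31 mm thick, top face at z = 434 mm, on four round legs, each 36 mm in diameter. The legs rest on z = 0, each leg's axis is inset half a diameter from the nearest pair of seat edges (so the leg's bounding box is flush with the corner).

B is a fence section. Two 70×70 mm posts, 1601 mm tall, stand on the floor with a clear span of 1987 mm between their inner faces. Two horizontal rails of 70×86 mm section span the gap between the posts with their undersides at z = 273 mm and z = 1403 mm, flush with the posts' −y face. 10 pickets, each 109 mm wide, 19 mm thick and 1454 mm tall, are fixed to the +y face of the rails with their bottoms at z = 120 mm, evenly spaced across the span with equal gaps (rounded down to the nearest mm) at the −x end and between each pair — any rounding remainder accumulates at the +x end.

The fence section is on the floor beside the stool on its −y side.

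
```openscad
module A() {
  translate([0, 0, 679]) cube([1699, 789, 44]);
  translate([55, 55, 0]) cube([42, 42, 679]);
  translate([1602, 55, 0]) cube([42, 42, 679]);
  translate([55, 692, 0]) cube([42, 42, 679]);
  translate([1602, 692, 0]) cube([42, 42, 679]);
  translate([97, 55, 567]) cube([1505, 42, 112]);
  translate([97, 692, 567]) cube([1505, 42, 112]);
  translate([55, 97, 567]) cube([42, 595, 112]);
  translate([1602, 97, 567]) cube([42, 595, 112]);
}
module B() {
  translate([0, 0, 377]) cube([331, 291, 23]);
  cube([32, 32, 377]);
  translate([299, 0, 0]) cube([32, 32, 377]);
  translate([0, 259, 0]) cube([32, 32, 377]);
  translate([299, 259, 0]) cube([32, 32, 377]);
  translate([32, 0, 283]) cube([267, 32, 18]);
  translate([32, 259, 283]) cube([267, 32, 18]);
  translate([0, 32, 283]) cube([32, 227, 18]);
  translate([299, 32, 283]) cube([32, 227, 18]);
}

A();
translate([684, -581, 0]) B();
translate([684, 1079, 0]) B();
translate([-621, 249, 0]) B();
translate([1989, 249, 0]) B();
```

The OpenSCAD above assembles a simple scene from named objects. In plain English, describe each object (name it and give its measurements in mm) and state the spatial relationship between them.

A is a table with a 1699×789 mm rectangular top, 44 mm thick, top surface at z = 723 mm, supported by four 42×42 mm square legs, each inset 55 mm from the nearest pair of top edges, running from the floor. Four apron rails, 42 mm thick and 112 mm tall, run between adjacent legs with their top edges flush with the underside of the top and their outer faces flush with the legs' outer faces.

B is a four-legged stool. The seat is 331×291 mm, 23 mm thick, top at z = 400 mm. It stands on four square legs, each 32×32 mm in cross-section, from z = 0 to the seat underside, each flush with a corner of the seat. Four stretchers, 32 mm wide and 18 mm tall, connect adjacent legs with their undersides at z = 283 mm, each running between the inner faces of the legs it joins and aligned with the legs' outer faces on the other axis.

Four stools sit around the table at the −y, +y, −x, +x sides.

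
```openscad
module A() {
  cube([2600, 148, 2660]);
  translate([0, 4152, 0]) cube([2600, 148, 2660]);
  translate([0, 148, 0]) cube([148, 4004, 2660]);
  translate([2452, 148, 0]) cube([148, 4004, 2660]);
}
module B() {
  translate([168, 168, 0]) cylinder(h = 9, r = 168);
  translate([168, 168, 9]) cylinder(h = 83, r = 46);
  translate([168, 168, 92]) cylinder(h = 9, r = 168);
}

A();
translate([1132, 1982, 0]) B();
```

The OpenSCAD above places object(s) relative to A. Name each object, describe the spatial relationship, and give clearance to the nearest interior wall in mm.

Clearances: x = 984, y = 1834; minimum 984 mm.

A is a house frame. B is a spool. The spool sits inside the house frame, centred. The clearance to the nearest interior wall is 984 mm.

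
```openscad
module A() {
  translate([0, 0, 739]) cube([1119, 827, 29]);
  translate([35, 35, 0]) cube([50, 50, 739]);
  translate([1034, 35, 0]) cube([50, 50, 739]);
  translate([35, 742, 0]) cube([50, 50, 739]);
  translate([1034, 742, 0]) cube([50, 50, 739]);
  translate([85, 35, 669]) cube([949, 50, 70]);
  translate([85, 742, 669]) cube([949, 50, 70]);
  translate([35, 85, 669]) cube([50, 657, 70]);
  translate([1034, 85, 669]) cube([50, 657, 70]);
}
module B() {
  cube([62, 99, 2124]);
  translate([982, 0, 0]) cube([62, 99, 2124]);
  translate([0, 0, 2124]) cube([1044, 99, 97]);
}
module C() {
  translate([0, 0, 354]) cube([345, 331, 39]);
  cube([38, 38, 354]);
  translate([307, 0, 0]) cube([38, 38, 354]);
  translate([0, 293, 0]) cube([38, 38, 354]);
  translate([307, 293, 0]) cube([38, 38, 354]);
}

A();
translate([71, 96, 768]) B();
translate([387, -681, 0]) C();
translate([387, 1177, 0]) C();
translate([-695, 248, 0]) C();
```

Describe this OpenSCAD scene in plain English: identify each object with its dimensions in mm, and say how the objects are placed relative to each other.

A is a rectangular dining table. The top is 1119×827×29 mm with its upper surface at z = 768 mm. It stands on four 50×50 mm square legs, each inset 35 mm from the nearest pair of top edges, running from the floor to the underside of the top. Four apron rails, 50 mm thick and 70 mm tall, run between adjacent legs with their top edges flush with the underside of the top and their outer faces flush with the legs' outer faces.

B is a rectangular door frame: two vertical jambs of 62×99 mm section, 2124 mm tall, with a clear opening 920 mm wide between their inner faces. A header 97 mm tall and 99 mm deep lies on top of the jambs and spans the full outside width.

C is a simple wooden stool: a rectangular seat 345 mm (x) by 331 mm (y), 39 mm thick, top face at z = 393 mm, on four square legs, each 38×38 mm in cross-section. The legs rest on z = 0, each flush with a corner of the seat.

The door frame is on top of the table. Three stools sit around the table at the −y, +y, −x sides.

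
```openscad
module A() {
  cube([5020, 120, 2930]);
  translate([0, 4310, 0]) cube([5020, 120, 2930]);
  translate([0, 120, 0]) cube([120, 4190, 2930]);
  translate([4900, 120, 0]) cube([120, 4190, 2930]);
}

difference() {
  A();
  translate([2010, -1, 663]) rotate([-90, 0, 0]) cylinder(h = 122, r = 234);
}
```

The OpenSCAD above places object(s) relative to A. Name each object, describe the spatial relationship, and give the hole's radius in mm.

A is a house frame. The house frame has a circular hole through its front wall. The hole's radius is 234 mm.

The subtracted cylinder has r = 234 mm.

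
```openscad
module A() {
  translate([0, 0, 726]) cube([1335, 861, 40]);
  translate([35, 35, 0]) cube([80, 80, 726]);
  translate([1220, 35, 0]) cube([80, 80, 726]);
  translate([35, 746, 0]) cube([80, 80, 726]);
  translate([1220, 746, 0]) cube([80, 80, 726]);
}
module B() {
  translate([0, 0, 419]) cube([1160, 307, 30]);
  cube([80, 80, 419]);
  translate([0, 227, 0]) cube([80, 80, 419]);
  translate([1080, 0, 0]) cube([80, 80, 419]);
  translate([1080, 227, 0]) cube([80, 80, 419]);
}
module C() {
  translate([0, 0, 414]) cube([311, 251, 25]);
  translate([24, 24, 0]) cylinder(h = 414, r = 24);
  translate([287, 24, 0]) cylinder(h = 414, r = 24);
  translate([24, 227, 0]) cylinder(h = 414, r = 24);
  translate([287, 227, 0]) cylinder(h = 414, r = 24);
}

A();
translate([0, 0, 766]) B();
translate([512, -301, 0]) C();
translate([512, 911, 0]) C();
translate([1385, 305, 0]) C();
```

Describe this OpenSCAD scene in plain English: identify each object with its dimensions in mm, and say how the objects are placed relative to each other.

A is a table with a 1335×861 mm rectangular top, 40 mm thick, top surface at z = 766 mm, supported by four 80×80 mm square legs, each inset 35 mm from the nearest pair of top edges, running from the floor.

B is a bench: a 1160×307 mm seat slab, 30 mm thick, top at z = 449 mm, on four 80×80 mm square legs flush with the seat corners and standing on z = 0.

C is a four-legged stool. The seat is a 311×251×25 mm slab whose top surface is at z = 439 mm; four round legs, each 48 mm in diameter, run from the floor (z = 0) to the underside of the seat, each leg's axis is inset half a diameter from the nearest pair of seat edges (so the leg's bounding box is flush with the corner).

The bench is on top of the table. Three stools sit around the table at the −y, +y, +x sides.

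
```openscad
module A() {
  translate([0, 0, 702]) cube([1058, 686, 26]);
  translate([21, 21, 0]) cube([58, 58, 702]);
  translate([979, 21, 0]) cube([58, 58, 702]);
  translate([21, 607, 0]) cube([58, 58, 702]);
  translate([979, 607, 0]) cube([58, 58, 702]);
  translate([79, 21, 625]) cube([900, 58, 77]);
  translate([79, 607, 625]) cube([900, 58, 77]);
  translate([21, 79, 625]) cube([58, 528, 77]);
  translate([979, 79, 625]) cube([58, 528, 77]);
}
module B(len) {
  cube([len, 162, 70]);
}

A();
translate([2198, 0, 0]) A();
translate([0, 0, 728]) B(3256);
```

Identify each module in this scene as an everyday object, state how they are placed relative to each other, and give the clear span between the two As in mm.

A is a table. B is a beam. A beam spans the tops of two tables. The clear span between the two tables is 1140 mm.

Second table starts at x = 2198; first ends at x = 1058; clear span = 2198 − 1058 = 1140 mm.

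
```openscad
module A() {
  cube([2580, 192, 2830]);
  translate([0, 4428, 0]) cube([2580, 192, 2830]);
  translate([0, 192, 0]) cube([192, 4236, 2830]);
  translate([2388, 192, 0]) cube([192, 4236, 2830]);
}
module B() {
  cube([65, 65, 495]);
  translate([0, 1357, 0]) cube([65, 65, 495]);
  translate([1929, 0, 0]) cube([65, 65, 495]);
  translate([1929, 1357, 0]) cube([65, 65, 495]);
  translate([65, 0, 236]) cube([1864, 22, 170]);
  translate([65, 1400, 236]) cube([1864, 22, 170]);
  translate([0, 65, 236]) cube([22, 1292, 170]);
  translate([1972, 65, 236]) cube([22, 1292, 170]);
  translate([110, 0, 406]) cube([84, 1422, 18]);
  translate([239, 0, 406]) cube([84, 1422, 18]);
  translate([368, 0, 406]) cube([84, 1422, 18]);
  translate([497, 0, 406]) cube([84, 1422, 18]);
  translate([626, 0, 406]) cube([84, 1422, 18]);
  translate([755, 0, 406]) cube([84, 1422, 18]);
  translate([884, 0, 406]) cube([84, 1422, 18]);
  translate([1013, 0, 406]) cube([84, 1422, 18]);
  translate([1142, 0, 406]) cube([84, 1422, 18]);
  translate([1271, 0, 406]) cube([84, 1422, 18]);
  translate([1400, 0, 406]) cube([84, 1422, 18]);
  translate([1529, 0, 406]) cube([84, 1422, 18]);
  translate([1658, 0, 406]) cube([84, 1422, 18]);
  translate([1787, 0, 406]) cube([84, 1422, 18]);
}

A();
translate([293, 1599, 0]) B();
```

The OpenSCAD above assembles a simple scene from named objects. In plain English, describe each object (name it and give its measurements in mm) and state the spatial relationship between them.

A is the wall frame of a small rectangular building: four walls, each 2830 mm tall and 192 mm thick, enclosing a footprint 2580 mm (x) by 4620 mm (y) outside-to-outside, with no floor or roof. The front and back walls (the −y and +y sides) span the full width; the two side walls fit between them.

B is a bed frame 1994 mm long (x) by 1422 mm wide (y). Four 65×65 mm corner posts, 495 mm tall, at the corners of the footprint. Four rails of 22 mm thickness and 170 mm height run between adjacent posts with their undersides at z = 236 mm, their outer faces flush with the outside of the frame (the two x-running rails run between the posts' inner faces; the two y-running rails run between the posts' inner faces). 14 slats, each 84 mm wide (x) and 18 mm thick, lie across the top of the two x-running rails, running the full 1422 mm width of the frame in y; the slats are evenly spaced along x between the inner faces of the end posts with equal gaps (rounded down to the nearest mm) at the −x end and between each pair — any rounding remainder accumulates at the +x end.

The bed frame sits inside the house frame, centred.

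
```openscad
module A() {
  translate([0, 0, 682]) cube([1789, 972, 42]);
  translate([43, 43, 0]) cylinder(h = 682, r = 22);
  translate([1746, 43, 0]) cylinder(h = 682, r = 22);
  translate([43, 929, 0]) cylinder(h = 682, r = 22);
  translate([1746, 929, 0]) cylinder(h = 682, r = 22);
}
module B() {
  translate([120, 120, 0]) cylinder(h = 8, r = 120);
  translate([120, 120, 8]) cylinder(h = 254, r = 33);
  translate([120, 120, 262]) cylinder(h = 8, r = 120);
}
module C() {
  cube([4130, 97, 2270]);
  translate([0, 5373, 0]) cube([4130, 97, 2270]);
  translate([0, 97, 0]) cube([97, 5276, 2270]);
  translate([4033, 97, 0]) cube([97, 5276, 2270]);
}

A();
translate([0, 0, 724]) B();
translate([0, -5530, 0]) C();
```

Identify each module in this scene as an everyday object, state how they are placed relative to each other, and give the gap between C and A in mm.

The house frame's nearest face is 60 mm from the table's −y face.

A is a table. B is a spool. C is a house frame. The spool is on top of the table. The house frame is on the floor beside the table on its −y side. The gap between the house frame and the table is 60 mm.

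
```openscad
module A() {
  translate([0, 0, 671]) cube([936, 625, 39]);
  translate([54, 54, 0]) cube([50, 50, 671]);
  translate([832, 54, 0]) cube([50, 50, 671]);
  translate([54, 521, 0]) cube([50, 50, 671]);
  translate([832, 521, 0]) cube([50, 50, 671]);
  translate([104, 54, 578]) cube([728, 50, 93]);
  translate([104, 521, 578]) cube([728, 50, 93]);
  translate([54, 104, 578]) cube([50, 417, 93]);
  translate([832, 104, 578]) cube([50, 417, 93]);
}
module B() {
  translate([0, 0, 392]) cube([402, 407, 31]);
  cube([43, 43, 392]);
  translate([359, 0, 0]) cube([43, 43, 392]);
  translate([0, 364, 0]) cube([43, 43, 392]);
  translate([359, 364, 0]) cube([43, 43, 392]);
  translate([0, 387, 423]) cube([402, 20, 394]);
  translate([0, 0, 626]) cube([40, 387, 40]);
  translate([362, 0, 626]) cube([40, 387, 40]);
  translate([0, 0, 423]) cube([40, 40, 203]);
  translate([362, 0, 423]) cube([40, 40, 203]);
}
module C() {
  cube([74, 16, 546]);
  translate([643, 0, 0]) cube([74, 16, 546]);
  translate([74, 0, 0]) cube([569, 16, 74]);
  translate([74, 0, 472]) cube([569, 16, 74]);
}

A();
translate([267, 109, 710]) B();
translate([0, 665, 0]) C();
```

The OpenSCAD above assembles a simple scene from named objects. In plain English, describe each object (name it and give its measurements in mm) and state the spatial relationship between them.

A is a rectangular dining table. The top is 936×625×39 mm with its upper surface at z = 710 mm. It stands on four 50×50 mm square legs, each inset 54 mm from the nearest pair of top edges, running from the floor to the underside of the top. Four apron rails, 50 mm thick and 93 mm tall, run between adjacent legs with their top edges flush with the underside of the top and their outer faces flush with the legs' outer faces.

B is a chair: 402×407 mm seat, 31 mm thick, top at z = 423 mm, on four 43 mm square corner legs flush with the seat edges. A 20 mm thick backrest slab spans the full seat width, extending 394 mm above the seat top, its back face flush with the seat's +y edge. Two armrests of 40×40 mm section run along each side from the seat's front edge to the front of the backrest, top faces 243 mm above the seat top and outer faces flush with the seat's x-edges; a 40×40 mm post under the front of each armrest stands on the seat at the front corner.

C is a rectangular picture frame lying in the x–z plane (depth along y). The opening is 569 mm wide (x) by 398 mm tall (z), surrounded by a border 74 mm wide on all four sides. The frame is 16 mm deep and is made of two full-height vertical stiles with two horizontal rails fitted between them.

The chair is on top of the table, centred. The picture frame is on the floor beside the table on its +y side.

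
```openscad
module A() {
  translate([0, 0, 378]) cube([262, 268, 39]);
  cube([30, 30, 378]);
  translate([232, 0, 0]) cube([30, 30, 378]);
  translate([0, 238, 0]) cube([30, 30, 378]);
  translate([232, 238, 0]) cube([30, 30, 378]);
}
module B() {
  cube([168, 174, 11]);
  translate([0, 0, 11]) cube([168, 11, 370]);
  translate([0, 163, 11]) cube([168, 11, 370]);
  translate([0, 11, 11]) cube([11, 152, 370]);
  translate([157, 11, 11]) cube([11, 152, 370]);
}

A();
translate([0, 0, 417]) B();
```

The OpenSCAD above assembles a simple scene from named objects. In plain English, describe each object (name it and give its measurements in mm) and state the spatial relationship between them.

A is a four-legged stool. The seat is 262×268 mm, 39 mm thick, top at z = 417 mm. It stands on four square legs, each 30×30 mm in cross-section, from z = 0 to the seat underside, each flush with a corner of the seat.

B is an open-topped rectangular box: outside dimensions 168×174×381 mm, with a uniform wall and base thickness of 11 mm. The base is a full 168×174 slab on the floor; four walls sit on top of the base. The front and back walls (the −y and +y sides) span the full width; the two side walls fit between them.

The open box is on top of the stool.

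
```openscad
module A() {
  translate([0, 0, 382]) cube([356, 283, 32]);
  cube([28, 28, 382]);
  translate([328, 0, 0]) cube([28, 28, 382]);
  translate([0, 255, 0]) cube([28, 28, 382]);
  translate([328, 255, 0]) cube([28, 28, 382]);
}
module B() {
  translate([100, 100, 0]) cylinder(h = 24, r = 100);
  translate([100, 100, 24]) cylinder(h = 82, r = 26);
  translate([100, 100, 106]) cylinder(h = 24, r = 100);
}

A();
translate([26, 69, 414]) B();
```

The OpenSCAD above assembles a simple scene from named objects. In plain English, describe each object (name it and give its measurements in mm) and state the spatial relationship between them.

A is a four-legged stool. The seat is 356×283 mm, 32 mm thick, top at z = 414 mm. It stands on four square legs, each 28×28 mm in cross-section, from z = 0 to the seat underside, each flush with a corner of the seat.

B is a spool: two coaxial disc flanges of radius 100 mm and thickness 24 mm, joined by a core cylinder of radius 26 mm and height 82 mm. The lower flange rests on z = 0 and the three cylinders share a vertical axis.

The spool is on top of the stool.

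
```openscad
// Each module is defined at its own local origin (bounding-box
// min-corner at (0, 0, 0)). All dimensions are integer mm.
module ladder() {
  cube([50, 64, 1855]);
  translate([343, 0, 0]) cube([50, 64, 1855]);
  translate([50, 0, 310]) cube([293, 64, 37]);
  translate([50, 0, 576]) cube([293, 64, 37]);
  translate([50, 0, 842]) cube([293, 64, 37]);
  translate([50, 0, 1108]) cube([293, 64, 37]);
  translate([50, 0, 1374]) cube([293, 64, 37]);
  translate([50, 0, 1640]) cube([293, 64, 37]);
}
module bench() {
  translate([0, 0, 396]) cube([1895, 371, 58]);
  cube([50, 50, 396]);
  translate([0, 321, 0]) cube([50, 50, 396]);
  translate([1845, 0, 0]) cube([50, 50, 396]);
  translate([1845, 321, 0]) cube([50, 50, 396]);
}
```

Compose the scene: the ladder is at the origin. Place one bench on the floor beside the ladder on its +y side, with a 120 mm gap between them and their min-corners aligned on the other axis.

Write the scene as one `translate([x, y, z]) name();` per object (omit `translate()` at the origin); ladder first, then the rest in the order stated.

ladder();
translate([0, 184, 0]) bench();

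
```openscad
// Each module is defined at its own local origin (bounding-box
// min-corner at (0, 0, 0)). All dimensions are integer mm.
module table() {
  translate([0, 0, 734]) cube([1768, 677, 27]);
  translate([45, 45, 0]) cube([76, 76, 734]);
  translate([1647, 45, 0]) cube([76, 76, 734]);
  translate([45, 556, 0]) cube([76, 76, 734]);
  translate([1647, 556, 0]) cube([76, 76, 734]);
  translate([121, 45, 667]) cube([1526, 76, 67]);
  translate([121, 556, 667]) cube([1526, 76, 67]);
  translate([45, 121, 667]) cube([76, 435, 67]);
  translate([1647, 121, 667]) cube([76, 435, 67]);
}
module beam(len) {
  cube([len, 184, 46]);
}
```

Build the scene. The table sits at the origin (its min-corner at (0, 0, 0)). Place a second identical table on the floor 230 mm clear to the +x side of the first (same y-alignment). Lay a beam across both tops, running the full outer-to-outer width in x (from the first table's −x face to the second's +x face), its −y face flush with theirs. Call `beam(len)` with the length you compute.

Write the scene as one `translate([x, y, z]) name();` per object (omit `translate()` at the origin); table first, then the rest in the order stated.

table();
translate([1998, 0, 0]) table();
translate([0, 0, 761]) beam(3766);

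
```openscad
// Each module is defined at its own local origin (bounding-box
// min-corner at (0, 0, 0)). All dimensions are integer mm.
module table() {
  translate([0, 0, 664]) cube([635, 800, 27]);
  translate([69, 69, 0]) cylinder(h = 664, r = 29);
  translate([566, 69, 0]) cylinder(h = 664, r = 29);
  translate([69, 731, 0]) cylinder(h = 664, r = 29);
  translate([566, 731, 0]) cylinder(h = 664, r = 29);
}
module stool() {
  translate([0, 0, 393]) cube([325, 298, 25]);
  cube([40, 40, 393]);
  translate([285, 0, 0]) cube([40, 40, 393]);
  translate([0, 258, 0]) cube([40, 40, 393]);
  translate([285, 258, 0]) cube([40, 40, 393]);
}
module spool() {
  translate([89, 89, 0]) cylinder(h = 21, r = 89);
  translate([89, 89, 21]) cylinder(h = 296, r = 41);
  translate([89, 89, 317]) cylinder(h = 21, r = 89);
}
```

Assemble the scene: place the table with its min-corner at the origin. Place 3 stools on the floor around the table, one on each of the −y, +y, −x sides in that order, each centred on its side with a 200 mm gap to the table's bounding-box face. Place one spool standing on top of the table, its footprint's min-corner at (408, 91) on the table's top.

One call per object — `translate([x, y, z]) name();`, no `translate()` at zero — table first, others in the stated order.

table();
translate([155, -498, 0]) stool();
translate([155, 1000, 0]) stool();
translate([-525, 251, 0]) stool();
translate([408, 91, 691]) spool();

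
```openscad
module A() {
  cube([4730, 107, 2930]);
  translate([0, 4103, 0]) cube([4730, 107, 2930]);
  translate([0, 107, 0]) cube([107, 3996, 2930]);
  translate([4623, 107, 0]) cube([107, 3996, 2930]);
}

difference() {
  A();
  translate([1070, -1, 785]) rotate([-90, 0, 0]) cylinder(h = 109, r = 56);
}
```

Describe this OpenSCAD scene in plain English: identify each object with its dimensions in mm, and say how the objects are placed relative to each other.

A is a box-shaped house frame (walls only): outside footprint 4730×4210 mm, wall height 2930 mm, wall thickness 107 mm. The two y-facing walls run the full x-width; the two x-facing walls fit between the inner faces of the y-facing walls.

The house frame has a circular hole of radius 56 mm through its front wall, centred at (x = 1070, z = 785).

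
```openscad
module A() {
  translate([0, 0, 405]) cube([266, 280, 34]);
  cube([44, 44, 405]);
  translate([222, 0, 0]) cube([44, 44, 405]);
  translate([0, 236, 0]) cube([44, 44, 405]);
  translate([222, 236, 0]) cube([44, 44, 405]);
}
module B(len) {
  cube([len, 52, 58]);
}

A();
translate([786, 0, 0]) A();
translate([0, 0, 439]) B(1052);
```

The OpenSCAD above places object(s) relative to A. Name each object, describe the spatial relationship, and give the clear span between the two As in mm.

Second stool starts at x = 786; first ends at x = 266; clear span = 786 − 266 = 520 mm.

A is a stool. B is a beam. A beam spans the tops of two stools. The clear span between the two stools is 520 mm.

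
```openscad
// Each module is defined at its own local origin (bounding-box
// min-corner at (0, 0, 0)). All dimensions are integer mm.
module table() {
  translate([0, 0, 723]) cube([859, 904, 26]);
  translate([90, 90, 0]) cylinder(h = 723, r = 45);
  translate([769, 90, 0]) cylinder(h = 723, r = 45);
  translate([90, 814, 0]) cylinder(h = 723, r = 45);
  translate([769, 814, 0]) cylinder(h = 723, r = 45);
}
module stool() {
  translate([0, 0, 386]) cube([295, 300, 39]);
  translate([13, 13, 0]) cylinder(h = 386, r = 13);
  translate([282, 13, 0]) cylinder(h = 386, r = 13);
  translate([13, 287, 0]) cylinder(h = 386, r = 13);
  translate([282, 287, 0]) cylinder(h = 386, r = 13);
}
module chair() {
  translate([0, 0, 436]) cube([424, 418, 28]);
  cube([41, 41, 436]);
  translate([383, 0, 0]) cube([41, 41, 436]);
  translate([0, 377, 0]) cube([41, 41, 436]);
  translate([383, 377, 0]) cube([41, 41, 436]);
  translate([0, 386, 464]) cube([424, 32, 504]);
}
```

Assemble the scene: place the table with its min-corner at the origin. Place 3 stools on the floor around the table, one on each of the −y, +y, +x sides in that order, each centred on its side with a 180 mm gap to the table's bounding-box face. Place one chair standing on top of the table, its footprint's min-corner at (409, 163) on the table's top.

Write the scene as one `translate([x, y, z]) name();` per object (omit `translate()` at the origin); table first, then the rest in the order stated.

table();
translate([282, -480, 0]) stool();
translate([282, 1084, 0]) stool();
translate([1039, 302, 0]) stool();
translate([409, 163, 749]) chair();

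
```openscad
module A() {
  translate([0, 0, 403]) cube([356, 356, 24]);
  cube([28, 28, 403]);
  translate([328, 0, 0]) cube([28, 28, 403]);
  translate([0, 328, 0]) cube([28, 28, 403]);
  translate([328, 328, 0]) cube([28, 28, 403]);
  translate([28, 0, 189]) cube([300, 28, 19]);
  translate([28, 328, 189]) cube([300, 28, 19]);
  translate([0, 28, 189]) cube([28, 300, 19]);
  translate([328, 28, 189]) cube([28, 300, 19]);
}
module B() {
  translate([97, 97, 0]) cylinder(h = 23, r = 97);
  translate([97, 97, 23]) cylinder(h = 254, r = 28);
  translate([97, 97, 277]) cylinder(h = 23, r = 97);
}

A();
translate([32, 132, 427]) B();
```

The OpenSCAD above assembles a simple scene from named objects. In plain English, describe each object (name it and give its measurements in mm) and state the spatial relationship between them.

A is a simple wooden stool: a rectangular seat 356 mm (x) by 356 mm (y), 24 mm thick, top face at z = 427 mm, on four square legs, each 28×28 mm in cross-section. The legs rest on z = 0, each flush with a corner of the seat. Four stretchers, 28 mm wide and 19 mm tall, connect adjacent legs with their undersides at z = 189 mm, each running between the inner faces of the legs it joins and aligned with the legs' outer faces on the other axis.

B is a spool: two coaxial disc flanges of radius 97 mm and thickness 23 mm, joined by a core cylinder of radius 28 mm and height 254 mm. The lower flange rests on z = 0 and the three cylinders share a vertical axis.

The spool is on top of the stool.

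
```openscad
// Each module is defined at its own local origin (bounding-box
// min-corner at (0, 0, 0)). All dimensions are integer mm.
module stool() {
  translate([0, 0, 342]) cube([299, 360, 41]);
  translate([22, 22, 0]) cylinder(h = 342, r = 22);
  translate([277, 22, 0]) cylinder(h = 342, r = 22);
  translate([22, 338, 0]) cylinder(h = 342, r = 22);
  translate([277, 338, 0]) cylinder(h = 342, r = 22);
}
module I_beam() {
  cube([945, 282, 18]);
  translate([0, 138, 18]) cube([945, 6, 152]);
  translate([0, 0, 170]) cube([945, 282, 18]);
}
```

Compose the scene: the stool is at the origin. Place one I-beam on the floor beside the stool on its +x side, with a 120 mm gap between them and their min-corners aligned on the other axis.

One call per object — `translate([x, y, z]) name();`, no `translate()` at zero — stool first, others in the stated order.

stool();
translate([419, 0, 0]) I_beam();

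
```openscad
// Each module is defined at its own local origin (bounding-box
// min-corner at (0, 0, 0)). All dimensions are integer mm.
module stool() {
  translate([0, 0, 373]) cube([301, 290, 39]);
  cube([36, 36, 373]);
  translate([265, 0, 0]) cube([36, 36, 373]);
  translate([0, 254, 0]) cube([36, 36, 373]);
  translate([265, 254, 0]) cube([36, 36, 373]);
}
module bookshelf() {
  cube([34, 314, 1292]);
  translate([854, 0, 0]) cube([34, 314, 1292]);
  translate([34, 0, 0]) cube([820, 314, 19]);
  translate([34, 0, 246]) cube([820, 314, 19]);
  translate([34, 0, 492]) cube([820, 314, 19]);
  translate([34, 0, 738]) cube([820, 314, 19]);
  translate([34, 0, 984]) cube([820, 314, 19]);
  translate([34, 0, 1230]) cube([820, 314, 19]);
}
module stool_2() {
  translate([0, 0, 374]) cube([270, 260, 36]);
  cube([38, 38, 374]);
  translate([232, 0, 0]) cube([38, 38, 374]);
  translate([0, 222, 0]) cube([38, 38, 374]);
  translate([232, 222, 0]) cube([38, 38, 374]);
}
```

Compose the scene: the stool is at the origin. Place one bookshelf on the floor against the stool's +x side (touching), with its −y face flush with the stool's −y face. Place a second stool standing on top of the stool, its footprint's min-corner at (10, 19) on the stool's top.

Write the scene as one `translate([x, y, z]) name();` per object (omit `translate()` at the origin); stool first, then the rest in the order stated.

stool();
translate([301, 0, 0]) bookshelf();
translate([10, 19, 412]) stool_2();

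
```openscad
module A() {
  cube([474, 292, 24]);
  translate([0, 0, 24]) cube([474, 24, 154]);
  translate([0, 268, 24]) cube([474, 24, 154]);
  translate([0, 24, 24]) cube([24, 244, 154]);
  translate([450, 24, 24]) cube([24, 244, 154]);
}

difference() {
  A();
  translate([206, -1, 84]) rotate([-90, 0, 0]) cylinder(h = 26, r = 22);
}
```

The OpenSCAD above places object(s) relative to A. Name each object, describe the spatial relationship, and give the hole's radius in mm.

The subtracted cylinder has r = 22 mm.

A is an open box. The open box has a circular hole through its front wall. The hole's radius is 22 mm.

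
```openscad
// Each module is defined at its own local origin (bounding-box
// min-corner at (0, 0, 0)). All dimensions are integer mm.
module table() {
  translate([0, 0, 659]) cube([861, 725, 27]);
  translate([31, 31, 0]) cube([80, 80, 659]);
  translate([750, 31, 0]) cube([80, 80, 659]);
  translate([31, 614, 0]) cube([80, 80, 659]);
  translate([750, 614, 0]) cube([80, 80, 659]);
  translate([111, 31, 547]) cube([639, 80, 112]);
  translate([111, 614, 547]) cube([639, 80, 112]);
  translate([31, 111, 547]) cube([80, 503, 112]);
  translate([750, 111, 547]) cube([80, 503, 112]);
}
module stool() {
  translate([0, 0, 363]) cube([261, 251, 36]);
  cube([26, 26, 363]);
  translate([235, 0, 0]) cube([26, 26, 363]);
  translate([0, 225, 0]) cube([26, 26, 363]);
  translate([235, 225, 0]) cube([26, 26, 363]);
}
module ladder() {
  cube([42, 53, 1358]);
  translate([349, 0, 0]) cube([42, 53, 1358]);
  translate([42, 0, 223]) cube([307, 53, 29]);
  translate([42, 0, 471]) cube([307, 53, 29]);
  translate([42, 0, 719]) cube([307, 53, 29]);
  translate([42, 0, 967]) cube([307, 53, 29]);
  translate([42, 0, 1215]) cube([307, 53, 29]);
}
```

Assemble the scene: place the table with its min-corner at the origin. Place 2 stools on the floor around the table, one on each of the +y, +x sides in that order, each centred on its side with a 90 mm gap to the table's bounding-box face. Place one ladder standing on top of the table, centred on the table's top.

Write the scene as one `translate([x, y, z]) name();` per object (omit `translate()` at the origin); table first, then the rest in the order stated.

table();
translate([300, 815, 0]) stool();
translate([951, 237, 0]) stool();
translate([235, 336, 686]) ladder();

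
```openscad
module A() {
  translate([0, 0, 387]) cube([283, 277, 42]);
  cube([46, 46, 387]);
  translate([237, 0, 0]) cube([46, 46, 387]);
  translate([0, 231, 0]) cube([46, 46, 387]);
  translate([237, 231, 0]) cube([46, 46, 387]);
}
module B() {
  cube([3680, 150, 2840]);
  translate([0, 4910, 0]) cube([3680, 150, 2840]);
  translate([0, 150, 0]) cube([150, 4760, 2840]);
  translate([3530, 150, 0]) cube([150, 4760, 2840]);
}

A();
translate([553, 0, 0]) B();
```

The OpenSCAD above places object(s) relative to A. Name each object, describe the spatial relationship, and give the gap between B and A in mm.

The house frame's nearest face is 270 mm from the stool's +x face.

A is a stool. B is a house frame. The house frame is on the floor beside the stool on its +x side. The gap between the house frame and the stool is 270 mm.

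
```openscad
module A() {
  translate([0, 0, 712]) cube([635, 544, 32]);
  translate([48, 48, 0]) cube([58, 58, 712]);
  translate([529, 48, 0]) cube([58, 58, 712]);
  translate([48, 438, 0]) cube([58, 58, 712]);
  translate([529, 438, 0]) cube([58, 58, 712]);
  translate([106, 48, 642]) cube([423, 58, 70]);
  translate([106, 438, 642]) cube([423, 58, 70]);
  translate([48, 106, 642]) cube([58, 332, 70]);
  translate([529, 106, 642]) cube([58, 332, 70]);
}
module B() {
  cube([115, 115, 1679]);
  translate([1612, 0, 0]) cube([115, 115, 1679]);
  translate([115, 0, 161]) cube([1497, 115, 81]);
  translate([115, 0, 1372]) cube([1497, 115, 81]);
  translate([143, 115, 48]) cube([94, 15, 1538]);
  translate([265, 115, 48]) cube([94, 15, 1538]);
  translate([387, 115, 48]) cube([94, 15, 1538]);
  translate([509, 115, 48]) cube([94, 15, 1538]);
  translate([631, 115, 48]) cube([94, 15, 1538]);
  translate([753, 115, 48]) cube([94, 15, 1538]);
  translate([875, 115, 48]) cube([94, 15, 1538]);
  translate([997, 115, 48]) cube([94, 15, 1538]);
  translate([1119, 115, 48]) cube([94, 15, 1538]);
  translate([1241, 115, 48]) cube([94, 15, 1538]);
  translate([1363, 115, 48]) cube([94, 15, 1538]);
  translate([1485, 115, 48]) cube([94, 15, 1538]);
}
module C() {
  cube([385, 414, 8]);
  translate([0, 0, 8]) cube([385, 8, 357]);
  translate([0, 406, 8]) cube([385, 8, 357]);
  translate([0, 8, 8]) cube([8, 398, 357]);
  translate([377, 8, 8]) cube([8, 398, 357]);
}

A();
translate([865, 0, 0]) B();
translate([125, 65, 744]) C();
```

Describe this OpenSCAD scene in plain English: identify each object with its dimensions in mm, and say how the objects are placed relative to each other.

A is a table: top 635 mm (x) × 544 mm (y), 32 mm thick, upper face at z = 744 mm, on four 58×58 mm square legs, each inset 48 mm from the nearest pair of top edges, running from z = 0 to the bottom of the top. Four apron rails, 58 mm thick and 70 mm tall, run between adjacent legs with their top edges flush with the underside of the top and their outer faces flush with the legs' outer faces.

B is a fence section. Two 115×115 mm posts, 1679 mm tall, stand on the floor with a clear span of 1497 mm between their inner faces. Two horizontal rails of 115×81 mm section span the gap between the posts with their undersides at z = 161 mm and z = 1372 mm, flush with the posts' −y face. 12 pickets, each 94 mm wide, 15 mm thick and 1538 mm tall, are fixed to the +y face of the rails with their bottoms at z = 48 mm, evenly spaced across the span with equal gaps (rounded down to the nearest mm) at the −x end and between each pair — any rounding remainder accumulates at the +x end.

C is an open storage box with external size 385×414×365 mm and wall thickness 8 mm (the base is also 8 mm thick). The base covers the whole footprint; the four walls stand on the base, with the y-facing walls full-width and the x-facing walls fitting between their inner faces.

The fence section is on the floor beside the table on its +x side. The open box is on top of the table, centred.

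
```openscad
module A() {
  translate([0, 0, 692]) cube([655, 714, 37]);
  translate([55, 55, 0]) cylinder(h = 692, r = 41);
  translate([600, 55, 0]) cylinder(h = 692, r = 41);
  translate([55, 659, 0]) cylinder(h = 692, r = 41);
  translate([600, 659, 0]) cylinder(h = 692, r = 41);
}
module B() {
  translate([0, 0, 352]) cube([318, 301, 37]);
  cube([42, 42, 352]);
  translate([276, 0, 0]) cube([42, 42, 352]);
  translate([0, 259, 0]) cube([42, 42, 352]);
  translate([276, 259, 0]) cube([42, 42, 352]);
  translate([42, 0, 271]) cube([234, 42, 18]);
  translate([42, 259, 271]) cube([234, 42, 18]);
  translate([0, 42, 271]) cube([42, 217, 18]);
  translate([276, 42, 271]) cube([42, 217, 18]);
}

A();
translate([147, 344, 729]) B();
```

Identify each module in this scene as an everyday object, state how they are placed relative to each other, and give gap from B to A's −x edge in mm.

The stool's min-x is at 147; the table's min-x is 0; gap = 147 mm.

A is a table. B is a stool. The stool is on top of the table. The gap from the stool to the table's −x edge is 147 mm.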